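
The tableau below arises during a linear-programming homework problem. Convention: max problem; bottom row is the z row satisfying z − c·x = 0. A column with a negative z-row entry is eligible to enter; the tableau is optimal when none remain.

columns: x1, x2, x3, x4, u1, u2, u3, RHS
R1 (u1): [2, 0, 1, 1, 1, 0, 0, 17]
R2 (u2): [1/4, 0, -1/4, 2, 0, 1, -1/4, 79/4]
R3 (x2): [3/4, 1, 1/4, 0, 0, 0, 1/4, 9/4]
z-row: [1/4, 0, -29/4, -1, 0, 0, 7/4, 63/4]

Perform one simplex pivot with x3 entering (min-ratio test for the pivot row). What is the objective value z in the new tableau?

81

Ratio test on column x3 — row 1: 17/1 = 17; row 2: entry -1/4 ≤ 0; row 3: (9/4)/(1/4) = 9. Minimum is 9 at row 3 (x2 leaves); pivot element 1/4.
Pivot on row 3; the z-row RHS becomes 63/4 − (-29/4)·9 = 81.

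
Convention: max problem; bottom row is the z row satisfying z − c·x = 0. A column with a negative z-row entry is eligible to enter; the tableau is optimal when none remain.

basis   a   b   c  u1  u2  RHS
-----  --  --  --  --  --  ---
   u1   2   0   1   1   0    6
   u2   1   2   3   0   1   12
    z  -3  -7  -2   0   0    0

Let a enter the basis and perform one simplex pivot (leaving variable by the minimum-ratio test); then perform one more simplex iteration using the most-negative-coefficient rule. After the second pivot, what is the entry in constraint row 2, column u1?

Ratio test on column a — row 1: 6/2 = 3; row 2: 12/1 = 12. Minimum is 3 at row 1 (u1 leaves); pivot element 2.
Divide row 1 by 2; eliminate column a from the other rows.
Second iteration: most negative z-row entry is -7 in column b, so b enters.
Ratio test on column b — row 1: entry 0 ≤ 0; row 2: 9/2 = 9/2. Minimum is 9/2 at row 2 (u2 leaves); pivot element 2.
Divide row 2 by 2; eliminate column b from the other rows.
After both pivots, the entry at constraint row 2, column u1 is -1/4.

-1/4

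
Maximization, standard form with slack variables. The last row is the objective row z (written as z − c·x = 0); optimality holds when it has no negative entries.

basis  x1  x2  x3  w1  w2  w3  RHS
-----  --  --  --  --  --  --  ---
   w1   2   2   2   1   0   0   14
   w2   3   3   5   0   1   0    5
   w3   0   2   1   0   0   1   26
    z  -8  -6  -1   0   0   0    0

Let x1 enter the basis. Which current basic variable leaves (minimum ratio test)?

w2

Column x1 entries and ratios — w1: 14/2 = 7; w2: 5/3 = 5/3; w3: 0 ≤ 0, skip.
Smallest ratio is 5/3 in the row of w2, so w2 leaves.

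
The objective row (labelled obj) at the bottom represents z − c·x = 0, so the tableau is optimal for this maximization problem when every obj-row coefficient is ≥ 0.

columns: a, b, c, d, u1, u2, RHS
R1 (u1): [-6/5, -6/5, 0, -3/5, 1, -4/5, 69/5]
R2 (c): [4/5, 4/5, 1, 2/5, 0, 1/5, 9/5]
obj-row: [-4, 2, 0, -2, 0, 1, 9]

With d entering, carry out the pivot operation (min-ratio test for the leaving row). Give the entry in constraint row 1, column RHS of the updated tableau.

33/2

Ratio test on column d — row 1: entry -3/5 ≤ 0; row 2: (9/5)/(2/5) = 9/2. Minimum is 9/2 at row 2 (c leaves); pivot element 2/5.
Divide row 2 by 2/5; eliminate column d from the other rows.
Row 1 update in column RHS: 69/5 − (-3/5)·(9/2) = 33/2.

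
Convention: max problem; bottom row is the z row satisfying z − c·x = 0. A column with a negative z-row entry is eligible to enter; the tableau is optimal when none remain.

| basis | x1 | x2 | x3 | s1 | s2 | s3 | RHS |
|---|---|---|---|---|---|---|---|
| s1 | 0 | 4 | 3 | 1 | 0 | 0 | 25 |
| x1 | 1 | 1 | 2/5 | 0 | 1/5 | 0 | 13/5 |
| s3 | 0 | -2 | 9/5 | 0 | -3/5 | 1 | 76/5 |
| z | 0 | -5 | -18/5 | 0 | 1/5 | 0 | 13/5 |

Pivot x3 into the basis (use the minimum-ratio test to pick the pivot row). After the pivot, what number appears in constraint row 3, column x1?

Ratio test on column x3 — row 1: 25/3 = 25/3; row 2: (13/5)/(2/5) = 13/2; row 3: (76/5)/(9/5) = 76/9. Minimum is 13/2 at row 2 (x1 leaves); pivot element 2/5.
Divide row 2 by 2/5; eliminate column x3 from the other rows.
Row 3 update in column x1: 0 − (9/5)·(5/2) = -9/2.

-9/2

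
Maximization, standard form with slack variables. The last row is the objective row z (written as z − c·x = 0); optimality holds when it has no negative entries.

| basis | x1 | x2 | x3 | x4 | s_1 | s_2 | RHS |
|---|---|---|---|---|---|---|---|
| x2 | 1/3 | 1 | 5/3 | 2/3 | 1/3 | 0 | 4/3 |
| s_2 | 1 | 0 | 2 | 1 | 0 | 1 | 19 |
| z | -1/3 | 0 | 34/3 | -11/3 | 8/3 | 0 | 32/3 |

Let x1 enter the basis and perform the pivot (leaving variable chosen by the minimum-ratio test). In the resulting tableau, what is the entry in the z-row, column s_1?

Ratio test on column x1 — row 1: (4/3)/(1/3) = 4; row 2: 19/1 = 19. Minimum is 4 at row 1 (x2 leaves); pivot element 1/3.
Divide row 1 by 1/3; eliminate column x1 from the other rows.
z-row update in column s_1: 8/3 − (-1/3)·1 = 3.

3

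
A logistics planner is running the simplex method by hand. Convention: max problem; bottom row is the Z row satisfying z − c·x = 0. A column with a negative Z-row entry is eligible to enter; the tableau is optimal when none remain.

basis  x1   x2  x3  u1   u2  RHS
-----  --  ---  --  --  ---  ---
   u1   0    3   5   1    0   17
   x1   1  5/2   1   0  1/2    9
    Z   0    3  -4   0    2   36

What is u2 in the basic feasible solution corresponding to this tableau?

u2 is not in the basis, so in the current basic feasible solution u2 = 0.

0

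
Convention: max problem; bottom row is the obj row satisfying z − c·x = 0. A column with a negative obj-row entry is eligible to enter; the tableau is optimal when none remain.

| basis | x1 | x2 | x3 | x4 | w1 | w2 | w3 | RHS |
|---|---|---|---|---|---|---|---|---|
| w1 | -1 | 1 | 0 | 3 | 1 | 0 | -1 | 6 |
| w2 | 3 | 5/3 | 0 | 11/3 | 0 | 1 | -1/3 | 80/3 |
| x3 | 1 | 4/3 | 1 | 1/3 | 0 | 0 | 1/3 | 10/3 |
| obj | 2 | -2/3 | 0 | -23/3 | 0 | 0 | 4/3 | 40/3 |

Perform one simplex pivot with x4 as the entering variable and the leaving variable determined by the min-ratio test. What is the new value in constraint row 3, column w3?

Ratio test on column x4 — row 1: 6/3 = 2; row 2: (80/3)/(11/3) = 80/11; row 3: (10/3)/(1/3) = 10. Minimum is 2 at row 1 (w1 leaves); pivot element 3.
Divide row 1 by 3; eliminate column x4 from the other rows.
Row 3 update in column w3: 1/3 − (1/3)·(-1/3) = 4/9.

4/9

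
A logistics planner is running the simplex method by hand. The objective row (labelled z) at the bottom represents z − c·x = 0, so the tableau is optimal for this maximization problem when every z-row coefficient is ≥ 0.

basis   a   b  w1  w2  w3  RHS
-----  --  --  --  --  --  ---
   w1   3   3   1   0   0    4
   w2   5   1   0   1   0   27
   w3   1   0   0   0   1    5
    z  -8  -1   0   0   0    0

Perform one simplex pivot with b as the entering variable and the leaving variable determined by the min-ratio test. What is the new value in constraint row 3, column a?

1

Ratio test on column b — row 1: 4/3 = 4/3; row 2: 27/1 = 27; row 3: entry 0 ≤ 0. Minimum is 4/3 at row 1 (w1 leaves); pivot element 3.
Divide row 1 by 3; eliminate column b from the other rows.
Row 3 update in column a: 1 − 0·1 = 1.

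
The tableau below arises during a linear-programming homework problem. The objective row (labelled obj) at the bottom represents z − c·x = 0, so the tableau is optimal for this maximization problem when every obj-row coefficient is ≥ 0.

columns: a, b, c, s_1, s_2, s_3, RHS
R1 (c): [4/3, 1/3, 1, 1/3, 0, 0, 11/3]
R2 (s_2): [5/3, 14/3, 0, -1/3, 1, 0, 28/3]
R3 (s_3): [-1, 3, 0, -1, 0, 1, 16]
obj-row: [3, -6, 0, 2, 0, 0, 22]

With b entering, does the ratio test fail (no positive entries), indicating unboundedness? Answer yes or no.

no

Column b has positive entries in row(s) 1, 2, 3, so the ratio test bounds it — not unbounded.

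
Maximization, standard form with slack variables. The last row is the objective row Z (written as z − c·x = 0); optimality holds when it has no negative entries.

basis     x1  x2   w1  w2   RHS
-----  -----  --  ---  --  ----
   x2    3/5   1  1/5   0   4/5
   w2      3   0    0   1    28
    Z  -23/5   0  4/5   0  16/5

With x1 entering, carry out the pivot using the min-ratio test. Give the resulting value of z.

Ratio test on column x1 — row 1: (4/5)/(3/5) = 4/3; row 2: 28/3 = 28/3. Minimum is 4/3 at row 1 (x2 leaves); pivot element 3/5.
Pivot on row 1; the Z-row RHS becomes 16/5 − (-23/5)·(4/3) = 28/3.

28/3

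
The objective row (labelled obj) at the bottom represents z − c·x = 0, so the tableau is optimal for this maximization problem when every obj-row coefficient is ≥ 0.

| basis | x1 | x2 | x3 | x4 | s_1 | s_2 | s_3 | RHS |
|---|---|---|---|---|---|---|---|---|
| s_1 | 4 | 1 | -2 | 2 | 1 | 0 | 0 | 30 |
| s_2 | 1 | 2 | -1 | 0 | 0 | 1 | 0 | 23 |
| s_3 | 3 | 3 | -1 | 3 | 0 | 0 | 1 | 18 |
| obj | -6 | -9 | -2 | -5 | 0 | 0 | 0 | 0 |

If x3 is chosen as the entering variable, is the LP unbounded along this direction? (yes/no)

yes

Every constraint-row entry in column x3 is ≤ 0, so increasing x3 is unbounded.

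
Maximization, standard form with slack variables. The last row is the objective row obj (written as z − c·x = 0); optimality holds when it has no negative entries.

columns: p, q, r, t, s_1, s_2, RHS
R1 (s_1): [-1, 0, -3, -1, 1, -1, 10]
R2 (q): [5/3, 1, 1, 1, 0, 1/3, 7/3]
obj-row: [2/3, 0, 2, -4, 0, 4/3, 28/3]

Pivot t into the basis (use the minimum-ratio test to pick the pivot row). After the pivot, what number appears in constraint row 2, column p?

Ratio test on column t — row 1: entry -1 ≤ 0; row 2: (7/3)/1 = 7/3. Minimum is 7/3 at row 2 (q leaves); pivot element 1.
Divide row 2 by 1; eliminate column t from the other rows.
In the new row 2, the p entry is the old entry divided by the pivot: (5/3)/1 = 5/3.

5/3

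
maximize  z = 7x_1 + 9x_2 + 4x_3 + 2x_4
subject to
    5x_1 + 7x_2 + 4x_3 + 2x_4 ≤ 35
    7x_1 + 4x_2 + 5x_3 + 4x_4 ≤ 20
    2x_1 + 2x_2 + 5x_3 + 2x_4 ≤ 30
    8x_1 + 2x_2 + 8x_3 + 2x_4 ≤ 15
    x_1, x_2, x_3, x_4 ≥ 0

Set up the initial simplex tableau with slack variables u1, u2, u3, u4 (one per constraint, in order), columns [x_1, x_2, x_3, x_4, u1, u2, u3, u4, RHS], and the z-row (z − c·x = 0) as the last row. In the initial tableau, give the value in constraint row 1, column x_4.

Constraint 1 has coefficient 2 on x_4.

2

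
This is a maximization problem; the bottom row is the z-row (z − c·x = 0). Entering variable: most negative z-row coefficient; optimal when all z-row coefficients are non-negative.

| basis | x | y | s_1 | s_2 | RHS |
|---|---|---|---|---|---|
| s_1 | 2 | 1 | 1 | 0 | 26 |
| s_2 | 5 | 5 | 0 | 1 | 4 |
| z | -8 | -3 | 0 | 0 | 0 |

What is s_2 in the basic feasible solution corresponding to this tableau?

s_2 is basic (row 2); its value is the RHS of that row, 4.

4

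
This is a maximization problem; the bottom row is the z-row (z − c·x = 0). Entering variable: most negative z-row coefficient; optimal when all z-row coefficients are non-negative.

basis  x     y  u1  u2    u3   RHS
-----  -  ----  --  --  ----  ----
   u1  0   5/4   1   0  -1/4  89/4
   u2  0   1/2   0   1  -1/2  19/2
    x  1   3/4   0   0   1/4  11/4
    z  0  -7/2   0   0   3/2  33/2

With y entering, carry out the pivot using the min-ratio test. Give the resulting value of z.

88/3

Ratio test on column y — row 1: (89/4)/(5/4) = 89/5; row 2: (19/2)/(1/2) = 19; row 3: (11/4)/(3/4) = 11/3. Minimum is 11/3 at row 3 (x leaves); pivot element 3/4.
Pivot on row 3; the z-row RHS becomes 33/2 − (-7/2)·(11/3) = 88/3.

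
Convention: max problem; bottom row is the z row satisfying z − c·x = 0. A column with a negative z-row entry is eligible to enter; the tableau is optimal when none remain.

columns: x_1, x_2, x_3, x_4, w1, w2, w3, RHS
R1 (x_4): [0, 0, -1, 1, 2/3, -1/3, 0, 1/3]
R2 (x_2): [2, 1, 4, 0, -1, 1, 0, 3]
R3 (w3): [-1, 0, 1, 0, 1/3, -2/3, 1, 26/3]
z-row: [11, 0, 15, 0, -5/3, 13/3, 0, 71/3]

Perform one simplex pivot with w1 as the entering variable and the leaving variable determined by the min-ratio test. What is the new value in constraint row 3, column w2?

Ratio test on column w1 — row 1: (1/3)/(2/3) = 1/2; row 2: entry -1 ≤ 0; row 3: (26/3)/(1/3) = 26. Minimum is 1/2 at row 1 (x_4 leaves); pivot element 2/3.
Divide row 1 by 2/3; eliminate column w1 from the other rows.
Row 3 update in column w2: -2/3 − (1/3)·(-1/2) = -1/2.

-1/2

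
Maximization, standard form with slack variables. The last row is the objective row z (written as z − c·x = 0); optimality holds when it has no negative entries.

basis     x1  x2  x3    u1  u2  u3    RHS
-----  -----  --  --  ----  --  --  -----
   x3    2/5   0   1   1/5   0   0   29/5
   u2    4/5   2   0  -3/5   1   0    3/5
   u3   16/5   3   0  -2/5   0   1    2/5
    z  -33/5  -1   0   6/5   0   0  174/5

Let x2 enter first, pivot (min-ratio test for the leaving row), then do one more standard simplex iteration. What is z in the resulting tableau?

285/8

Ratio test on column x2 — row 1: entry 0 ≤ 0; row 2: (3/5)/2 = 3/10; row 3: (2/5)/3 = 2/15. Minimum is 2/15 at row 3 (u3 leaves); pivot element 3.
Pivot on row 3; the z-row RHS becomes 174/5 − (-1)·(2/15) = 524/15.
Next entering variable (most negative z-row entry -83/15): x1.
Ratio test on column x1 — row 1: (29/5)/(2/5) = 29/2; row 2: entry -4/3 ≤ 0; row 3: (2/15)/(16/15) = 1/8. Minimum is 1/8 at row 3 (x2 leaves); pivot element 16/15.
After the second pivot the z-row RHS is 524/15 − (-83/15)·(1/8) = 285/8.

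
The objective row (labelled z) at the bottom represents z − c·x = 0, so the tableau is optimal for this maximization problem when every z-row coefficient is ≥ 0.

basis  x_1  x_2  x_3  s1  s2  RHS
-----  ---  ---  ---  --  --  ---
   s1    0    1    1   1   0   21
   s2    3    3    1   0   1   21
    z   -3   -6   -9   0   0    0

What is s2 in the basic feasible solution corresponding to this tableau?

s2 is basic (row 2); its value is the RHS of that row, 21.

21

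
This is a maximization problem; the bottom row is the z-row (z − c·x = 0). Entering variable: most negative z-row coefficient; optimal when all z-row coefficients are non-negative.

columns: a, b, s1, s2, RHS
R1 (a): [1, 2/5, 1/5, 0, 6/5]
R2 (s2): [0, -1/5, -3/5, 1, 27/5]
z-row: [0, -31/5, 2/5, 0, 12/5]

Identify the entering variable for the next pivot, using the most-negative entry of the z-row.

b

Negative z-row entries: b: -31/5.
The most negative is -31/5 in column b, so b enters.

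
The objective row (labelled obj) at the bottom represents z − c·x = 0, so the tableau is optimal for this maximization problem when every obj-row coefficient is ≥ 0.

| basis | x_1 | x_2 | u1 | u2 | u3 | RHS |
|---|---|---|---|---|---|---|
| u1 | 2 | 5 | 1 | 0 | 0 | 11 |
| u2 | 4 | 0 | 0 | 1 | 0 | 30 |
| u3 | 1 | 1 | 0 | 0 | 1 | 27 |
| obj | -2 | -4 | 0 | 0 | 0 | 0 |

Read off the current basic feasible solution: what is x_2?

x_2 is not in the basis, so in the current basic feasible solution x_2 = 0.

0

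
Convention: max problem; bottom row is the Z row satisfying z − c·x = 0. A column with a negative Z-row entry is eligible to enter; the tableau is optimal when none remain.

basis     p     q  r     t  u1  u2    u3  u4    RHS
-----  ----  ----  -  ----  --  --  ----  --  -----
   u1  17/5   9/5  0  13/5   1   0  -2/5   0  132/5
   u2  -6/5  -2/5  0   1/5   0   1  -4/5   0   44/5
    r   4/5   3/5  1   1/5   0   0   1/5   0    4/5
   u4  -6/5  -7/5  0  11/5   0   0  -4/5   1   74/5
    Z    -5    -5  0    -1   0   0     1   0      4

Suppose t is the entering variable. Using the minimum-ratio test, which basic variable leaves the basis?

r

Column t entries and ratios — u1: (132/5)/(13/5) = 132/13; u2: (44/5)/(1/5) = 44; r: (4/5)/(1/5) = 4; u4: (74/5)/(11/5) = 74/11.
Smallest ratio is 4 in the row of r, so r leaves.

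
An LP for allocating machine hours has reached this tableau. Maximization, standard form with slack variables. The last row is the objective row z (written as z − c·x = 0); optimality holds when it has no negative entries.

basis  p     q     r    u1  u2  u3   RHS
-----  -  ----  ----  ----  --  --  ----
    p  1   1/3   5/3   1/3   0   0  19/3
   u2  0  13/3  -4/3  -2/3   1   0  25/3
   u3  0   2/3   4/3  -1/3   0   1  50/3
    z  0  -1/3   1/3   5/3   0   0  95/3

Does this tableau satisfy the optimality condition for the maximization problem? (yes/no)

no

The z-row has a negative entry -1/3 in column q, so it is not optimal.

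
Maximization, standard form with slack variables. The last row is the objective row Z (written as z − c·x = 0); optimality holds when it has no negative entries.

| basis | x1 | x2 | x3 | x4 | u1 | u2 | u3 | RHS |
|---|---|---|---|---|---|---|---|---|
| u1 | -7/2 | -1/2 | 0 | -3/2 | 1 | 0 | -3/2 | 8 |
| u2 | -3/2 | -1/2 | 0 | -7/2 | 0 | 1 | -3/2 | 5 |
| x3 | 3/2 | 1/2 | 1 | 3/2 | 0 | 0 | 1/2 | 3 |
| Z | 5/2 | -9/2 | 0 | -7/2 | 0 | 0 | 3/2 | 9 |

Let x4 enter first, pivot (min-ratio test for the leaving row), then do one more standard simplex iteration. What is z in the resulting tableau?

Ratio test on column x4 — row 1: entry -3/2 ≤ 0; row 2: entry -7/2 ≤ 0; row 3: 3/(3/2) = 2. Minimum is 2 at row 3 (x3 leaves); pivot element 3/2.
Pivot on row 3; the Z-row RHS becomes 9 − (-7/2)·2 = 16.
Next entering variable (most negative Z-row entry -10/3): x2.
Ratio test on column x2 — row 1: entry 0 ≤ 0; row 2: 12/(2/3) = 18; row 3: 2/(1/3) = 6. Minimum is 6 at row 3 (x4 leaves); pivot element 1/3.
After the second pivot the Z-row RHS is 16 − (-10/3)·6 = 36.

36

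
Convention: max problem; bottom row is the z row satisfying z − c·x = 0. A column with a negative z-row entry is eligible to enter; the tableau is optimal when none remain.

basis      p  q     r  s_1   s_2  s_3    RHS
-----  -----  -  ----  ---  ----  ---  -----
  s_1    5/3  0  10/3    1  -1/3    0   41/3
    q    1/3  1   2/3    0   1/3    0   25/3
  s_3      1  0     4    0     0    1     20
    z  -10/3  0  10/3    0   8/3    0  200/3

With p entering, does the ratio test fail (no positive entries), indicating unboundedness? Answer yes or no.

Column p has positive entries in row(s) 1, 2, 3, so the ratio test bounds it — not unbounded.

no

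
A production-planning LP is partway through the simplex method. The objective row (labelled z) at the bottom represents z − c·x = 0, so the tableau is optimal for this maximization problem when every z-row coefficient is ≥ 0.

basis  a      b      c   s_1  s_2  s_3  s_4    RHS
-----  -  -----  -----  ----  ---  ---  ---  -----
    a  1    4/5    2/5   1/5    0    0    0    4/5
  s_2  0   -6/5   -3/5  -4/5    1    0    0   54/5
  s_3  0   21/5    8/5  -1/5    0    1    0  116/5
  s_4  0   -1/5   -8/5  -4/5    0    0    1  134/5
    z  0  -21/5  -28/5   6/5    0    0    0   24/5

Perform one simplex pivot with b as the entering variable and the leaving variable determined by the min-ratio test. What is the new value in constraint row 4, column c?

-3/2

Ratio test on column b — row 1: (4/5)/(4/5) = 1; row 2: entry -6/5 ≤ 0; row 3: (116/5)/(21/5) = 116/21; row 4: entry -1/5 ≤ 0. Minimum is 1 at row 1 (a leaves); pivot element 4/5.
Divide row 1 by 4/5; eliminate column b from the other rows.
Row 4 update in column c: -8/5 − (-1/5)·(1/2) = -3/2.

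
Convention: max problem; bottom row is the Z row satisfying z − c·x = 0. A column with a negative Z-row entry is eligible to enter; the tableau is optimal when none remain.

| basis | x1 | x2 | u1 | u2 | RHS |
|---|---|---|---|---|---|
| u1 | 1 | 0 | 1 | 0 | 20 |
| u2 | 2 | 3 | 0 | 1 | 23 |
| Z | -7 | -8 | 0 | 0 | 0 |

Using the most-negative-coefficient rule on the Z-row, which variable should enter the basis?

x2

Negative Z-row entries: x1: -7, x2: -8.
The most negative is -8 in column x2, so x2 enters.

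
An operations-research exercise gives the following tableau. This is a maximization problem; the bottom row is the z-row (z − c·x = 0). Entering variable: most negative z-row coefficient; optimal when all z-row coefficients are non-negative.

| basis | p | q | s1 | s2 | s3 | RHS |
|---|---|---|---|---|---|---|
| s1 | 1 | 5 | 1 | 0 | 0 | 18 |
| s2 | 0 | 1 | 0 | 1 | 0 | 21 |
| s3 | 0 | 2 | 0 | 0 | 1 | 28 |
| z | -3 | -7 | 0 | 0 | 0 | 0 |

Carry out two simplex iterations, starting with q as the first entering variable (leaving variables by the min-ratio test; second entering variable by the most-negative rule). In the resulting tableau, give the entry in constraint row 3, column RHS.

28

Ratio test on column q — row 1: 18/5 = 18/5; row 2: 21/1 = 21; row 3: 28/2 = 14. Minimum is 18/5 at row 1 (s1 leaves); pivot element 5.
Divide row 1 by 5; eliminate column q from the other rows.
Second iteration: most negative z-row entry is -8/5 in column p, so p enters.
Ratio test on column p — row 1: (18/5)/(1/5) = 18; row 2: entry -1/5 ≤ 0; row 3: entry -2/5 ≤ 0. Minimum is 18 at row 1 (q leaves); pivot element 1/5.
Divide row 1 by 1/5; eliminate column p from the other rows.
After both pivots, the entry at constraint row 3, column RHS is 28.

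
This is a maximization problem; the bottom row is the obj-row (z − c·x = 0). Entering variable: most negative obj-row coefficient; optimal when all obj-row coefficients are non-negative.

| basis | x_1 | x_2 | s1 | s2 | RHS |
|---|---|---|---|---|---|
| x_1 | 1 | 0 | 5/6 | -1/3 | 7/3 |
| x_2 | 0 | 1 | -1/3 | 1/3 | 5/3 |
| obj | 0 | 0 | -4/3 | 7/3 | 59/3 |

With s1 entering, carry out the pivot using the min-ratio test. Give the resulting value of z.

117/5

Ratio test on column s1 — row 1: (7/3)/(5/6) = 14/5; row 2: entry -1/3 ≤ 0. Minimum is 14/5 at row 1 (x_1 leaves); pivot element 5/6.
Pivot on row 1; the obj-row RHS becomes 59/3 − (-4/3)·(14/5) = 117/5.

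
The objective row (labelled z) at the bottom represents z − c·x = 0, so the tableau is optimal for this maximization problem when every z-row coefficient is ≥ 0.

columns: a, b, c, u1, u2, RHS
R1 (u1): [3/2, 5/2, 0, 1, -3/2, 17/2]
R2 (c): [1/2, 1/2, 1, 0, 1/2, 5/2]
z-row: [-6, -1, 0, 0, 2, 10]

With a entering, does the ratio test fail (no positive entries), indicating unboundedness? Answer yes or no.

Column a has positive entries in row(s) 1, 2, so the ratio test bounds it — not unbounded.

no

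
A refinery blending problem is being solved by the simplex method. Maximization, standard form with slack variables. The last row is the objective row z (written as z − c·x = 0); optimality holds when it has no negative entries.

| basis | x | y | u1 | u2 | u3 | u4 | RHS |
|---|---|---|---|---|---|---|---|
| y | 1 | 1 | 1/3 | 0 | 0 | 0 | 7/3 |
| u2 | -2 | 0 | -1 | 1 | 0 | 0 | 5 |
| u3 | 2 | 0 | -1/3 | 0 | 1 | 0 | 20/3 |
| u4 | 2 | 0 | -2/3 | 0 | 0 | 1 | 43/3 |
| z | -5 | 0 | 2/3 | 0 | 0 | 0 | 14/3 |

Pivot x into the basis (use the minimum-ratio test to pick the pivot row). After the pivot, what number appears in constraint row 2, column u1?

Ratio test on column x — row 1: (7/3)/1 = 7/3; row 2: entry -2 ≤ 0; row 3: (20/3)/2 = 10/3; row 4: (43/3)/2 = 43/6. Minimum is 7/3 at row 1 (y leaves); pivot element 1.
Divide row 1 by 1; eliminate column x from the other rows.
Row 2 update in column u1: -1 − (-2)·(1/3) = -1/3.

-1/3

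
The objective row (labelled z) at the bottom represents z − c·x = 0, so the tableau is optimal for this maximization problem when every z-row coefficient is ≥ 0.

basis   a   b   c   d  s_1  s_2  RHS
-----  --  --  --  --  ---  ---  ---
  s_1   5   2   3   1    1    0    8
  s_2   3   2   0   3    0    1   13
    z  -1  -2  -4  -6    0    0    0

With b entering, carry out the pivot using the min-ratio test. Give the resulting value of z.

8

Ratio test on column b — row 1: 8/2 = 4; row 2: 13/2 = 13/2. Minimum is 4 at row 1 (s_1 leaves); pivot element 2.
Pivot on row 1; the z-row RHS becomes 0 − (-2)·4 = 8.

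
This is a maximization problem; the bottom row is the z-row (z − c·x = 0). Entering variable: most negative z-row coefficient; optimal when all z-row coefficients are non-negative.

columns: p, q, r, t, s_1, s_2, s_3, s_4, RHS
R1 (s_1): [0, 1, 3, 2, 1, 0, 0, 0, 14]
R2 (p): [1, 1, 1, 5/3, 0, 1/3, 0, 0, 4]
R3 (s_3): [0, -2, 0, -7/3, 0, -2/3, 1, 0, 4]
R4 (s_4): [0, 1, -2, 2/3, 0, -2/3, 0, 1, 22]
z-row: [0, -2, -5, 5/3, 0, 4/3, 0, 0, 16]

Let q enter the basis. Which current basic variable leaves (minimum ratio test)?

Column q entries and ratios — s_1: 14/1 = 14; p: 4/1 = 4; s_3: -2 ≤ 0, skip; s_4: 22/1 = 22.
Smallest ratio is 4 in the row of p, so p leaves.

p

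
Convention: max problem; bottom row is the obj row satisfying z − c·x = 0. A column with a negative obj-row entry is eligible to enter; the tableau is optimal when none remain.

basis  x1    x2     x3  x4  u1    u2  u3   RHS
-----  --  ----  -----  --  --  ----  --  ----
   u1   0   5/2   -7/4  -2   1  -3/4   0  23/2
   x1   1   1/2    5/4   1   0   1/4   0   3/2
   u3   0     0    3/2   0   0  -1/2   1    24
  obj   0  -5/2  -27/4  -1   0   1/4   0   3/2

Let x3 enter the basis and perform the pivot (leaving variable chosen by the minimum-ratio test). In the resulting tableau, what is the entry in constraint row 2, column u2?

Ratio test on column x3 — row 1: entry -7/4 ≤ 0; row 2: (3/2)/(5/4) = 6/5; row 3: 24/(3/2) = 16. Minimum is 6/5 at row 2 (x1 leaves); pivot element 5/4.
Divide row 2 by 5/4; eliminate column x3 from the other rows.
In the new row 2, the u2 entry is the old entry divided by the pivot: (1/4)/(5/4) = 1/5.

1/5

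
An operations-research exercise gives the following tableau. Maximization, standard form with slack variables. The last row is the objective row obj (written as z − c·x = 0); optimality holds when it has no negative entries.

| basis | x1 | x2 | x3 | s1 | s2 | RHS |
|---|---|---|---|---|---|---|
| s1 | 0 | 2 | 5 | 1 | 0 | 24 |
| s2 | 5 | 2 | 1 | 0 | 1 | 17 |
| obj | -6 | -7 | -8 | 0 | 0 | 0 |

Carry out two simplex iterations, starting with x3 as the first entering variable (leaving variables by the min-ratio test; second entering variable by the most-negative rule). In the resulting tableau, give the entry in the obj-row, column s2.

6/5

Ratio test on column x3 — row 1: 24/5 = 24/5; row 2: 17/1 = 17. Minimum is 24/5 at row 1 (s1 leaves); pivot element 5.
Divide row 1 by 5; eliminate column x3 from the other rows.
Second iteration: most negative obj-row entry is -6 in column x1, so x1 enters.
Ratio test on column x1 — row 1: entry 0 ≤ 0; row 2: (61/5)/5 = 61/25. Minimum is 61/25 at row 2 (s2 leaves); pivot element 5.
Divide row 2 by 5; eliminate column x1 from the other rows.
After both pivots, the entry at the obj-row, column s2 is 6/5.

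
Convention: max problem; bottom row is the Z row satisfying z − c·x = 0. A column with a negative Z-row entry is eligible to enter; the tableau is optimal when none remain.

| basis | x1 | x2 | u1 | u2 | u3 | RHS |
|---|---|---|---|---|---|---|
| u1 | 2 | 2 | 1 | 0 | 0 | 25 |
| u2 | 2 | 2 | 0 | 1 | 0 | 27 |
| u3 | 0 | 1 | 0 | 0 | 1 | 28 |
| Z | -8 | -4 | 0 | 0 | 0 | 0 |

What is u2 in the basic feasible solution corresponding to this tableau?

u2 is basic (row 2); its value is the RHS of that row, 27.

27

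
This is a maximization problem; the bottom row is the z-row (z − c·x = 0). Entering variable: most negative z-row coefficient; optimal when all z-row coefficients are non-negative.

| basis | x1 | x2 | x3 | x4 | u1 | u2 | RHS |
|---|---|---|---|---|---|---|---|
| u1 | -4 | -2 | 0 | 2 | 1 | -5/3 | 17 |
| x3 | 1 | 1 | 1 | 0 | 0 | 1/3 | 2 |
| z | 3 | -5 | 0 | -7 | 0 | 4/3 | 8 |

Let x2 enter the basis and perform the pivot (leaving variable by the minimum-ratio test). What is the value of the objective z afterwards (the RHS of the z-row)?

Ratio test on column x2 — row 1: entry -2 ≤ 0; row 2: 2/1 = 2. Minimum is 2 at row 2 (x3 leaves); pivot element 1.
Pivot on row 2; the z-row RHS becomes 8 − (-5)·2 = 18.

18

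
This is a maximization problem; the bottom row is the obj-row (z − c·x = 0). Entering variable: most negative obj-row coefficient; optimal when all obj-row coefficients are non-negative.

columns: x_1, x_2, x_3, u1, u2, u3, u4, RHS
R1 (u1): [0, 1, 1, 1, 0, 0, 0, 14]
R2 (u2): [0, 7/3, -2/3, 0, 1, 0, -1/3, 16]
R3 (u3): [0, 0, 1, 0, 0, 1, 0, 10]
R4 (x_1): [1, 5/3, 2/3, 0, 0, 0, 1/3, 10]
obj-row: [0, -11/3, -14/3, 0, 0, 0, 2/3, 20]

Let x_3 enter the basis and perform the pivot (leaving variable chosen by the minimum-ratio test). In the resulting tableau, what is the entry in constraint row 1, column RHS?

Ratio test on column x_3 — row 1: 14/1 = 14; row 2: entry -2/3 ≤ 0; row 3: 10/1 = 10; row 4: 10/(2/3) = 15. Minimum is 10 at row 3 (u3 leaves); pivot element 1.
Divide row 3 by 1; eliminate column x_3 from the other rows.
Row 1 update in column RHS: 14 − 1·10 = 4.

4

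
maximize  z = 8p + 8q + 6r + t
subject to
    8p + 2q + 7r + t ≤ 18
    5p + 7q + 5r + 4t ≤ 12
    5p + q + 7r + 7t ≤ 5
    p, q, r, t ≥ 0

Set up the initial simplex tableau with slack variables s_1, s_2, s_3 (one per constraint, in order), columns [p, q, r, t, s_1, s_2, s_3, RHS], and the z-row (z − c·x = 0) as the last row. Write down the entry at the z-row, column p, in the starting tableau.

The z-row carries the negated objective coefficients: the p entry is -8.

-8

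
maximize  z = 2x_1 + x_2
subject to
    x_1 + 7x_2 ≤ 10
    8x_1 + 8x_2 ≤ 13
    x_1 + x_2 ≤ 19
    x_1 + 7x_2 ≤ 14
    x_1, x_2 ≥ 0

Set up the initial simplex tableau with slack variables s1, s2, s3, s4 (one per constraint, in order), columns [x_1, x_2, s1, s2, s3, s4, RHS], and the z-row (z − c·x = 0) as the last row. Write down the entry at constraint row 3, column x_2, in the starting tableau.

1

Constraint 3 has coefficient 1 on x_2.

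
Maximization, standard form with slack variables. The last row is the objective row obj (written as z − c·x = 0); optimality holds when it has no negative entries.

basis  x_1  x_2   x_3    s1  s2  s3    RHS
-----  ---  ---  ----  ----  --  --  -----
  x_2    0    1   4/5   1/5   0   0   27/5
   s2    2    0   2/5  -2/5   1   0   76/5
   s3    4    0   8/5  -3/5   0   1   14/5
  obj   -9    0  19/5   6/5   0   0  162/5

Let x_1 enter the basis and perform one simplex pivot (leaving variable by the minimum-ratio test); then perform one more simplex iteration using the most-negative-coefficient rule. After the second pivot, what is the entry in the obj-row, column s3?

9/4

Ratio test on column x_1 — row 1: entry 0 ≤ 0; row 2: (76/5)/2 = 38/5; row 3: (14/5)/4 = 7/10. Minimum is 7/10 at row 3 (s3 leaves); pivot element 4.
Divide row 3 by 4; eliminate column x_1 from the other rows.
Second iteration: most negative obj-row entry is -3/20 in column s1, so s1 enters.
Ratio test on column s1 — row 1: (27/5)/(1/5) = 27; row 2: entry -1/10 ≤ 0; row 3: entry -3/20 ≤ 0. Minimum is 27 at row 1 (x_2 leaves); pivot element 1/5.
Divide row 1 by 1/5; eliminate column s1 from the other rows.
After both pivots, the entry at the obj-row, column s3 is 9/4.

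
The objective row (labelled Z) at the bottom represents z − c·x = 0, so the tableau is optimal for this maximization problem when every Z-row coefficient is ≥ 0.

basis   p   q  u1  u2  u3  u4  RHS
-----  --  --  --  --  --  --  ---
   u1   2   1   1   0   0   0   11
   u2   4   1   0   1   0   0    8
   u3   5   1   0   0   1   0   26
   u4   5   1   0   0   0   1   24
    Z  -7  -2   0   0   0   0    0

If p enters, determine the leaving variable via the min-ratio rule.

Column p entries and ratios — u1: 11/2 = 11/2; u2: 8/4 = 2; u3: 26/5 = 26/5; u4: 24/5 = 24/5.
Smallest ratio is 2 in the row of u2, so u2 leaves.

u2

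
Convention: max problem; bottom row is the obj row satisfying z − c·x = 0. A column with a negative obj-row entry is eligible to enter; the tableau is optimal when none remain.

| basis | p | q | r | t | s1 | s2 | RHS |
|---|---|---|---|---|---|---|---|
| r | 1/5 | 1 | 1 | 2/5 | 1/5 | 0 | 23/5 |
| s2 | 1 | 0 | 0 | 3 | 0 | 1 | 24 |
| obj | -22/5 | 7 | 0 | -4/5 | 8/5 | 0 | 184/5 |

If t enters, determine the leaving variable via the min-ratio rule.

s2

Column t entries and ratios — r: (23/5)/(2/5) = 23/2; s2: 24/3 = 8.
Smallest ratio is 8 in the row of s2, so s2 leaves.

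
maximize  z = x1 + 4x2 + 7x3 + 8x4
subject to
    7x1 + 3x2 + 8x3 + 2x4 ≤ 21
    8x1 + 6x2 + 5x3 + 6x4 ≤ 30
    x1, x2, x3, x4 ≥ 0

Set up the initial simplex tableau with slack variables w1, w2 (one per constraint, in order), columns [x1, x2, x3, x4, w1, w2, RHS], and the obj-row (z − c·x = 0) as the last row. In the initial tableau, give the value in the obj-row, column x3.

-7

The obj-row carries the negated objective coefficients: the x3 entry is -7.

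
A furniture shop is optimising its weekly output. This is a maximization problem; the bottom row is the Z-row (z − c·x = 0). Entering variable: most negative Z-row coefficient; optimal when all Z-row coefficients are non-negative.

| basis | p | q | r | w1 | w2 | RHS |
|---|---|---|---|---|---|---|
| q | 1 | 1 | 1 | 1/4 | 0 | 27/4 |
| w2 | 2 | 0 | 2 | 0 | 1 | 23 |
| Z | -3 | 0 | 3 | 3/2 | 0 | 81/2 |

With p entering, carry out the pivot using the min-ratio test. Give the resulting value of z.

243/4

Ratio test on column p — row 1: (27/4)/1 = 27/4; row 2: 23/2 = 23/2. Minimum is 27/4 at row 1 (q leaves); pivot element 1.
Pivot on row 1; the Z-row RHS becomes 81/2 − (-3)·(27/4) = 243/4.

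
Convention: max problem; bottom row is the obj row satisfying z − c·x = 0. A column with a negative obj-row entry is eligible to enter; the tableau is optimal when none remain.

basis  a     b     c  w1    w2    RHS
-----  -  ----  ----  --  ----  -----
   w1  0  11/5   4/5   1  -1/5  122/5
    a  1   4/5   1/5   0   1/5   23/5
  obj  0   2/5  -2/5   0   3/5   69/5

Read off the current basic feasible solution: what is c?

0

c is not in the basis, so in the current basic feasible solution c = 0.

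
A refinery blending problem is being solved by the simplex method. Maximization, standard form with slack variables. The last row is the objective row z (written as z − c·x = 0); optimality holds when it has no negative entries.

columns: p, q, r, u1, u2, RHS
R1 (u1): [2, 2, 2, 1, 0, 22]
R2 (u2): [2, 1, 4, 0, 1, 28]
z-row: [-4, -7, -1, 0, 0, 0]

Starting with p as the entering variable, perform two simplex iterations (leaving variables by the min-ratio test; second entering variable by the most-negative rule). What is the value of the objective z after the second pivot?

77

Ratio test on column p — row 1: 22/2 = 11; row 2: 28/2 = 14. Minimum is 11 at row 1 (u1 leaves); pivot element 2.
Pivot on row 1; the z-row RHS becomes 0 − (-4)·11 = 44.
Next entering variable (most negative z-row entry -3): q.
Ratio test on column q — row 1: 11/1 = 11; row 2: entry -1 ≤ 0. Minimum is 11 at row 1 (p leaves); pivot element 1.
After the second pivot the z-row RHS is 44 − (-3)·11 = 77.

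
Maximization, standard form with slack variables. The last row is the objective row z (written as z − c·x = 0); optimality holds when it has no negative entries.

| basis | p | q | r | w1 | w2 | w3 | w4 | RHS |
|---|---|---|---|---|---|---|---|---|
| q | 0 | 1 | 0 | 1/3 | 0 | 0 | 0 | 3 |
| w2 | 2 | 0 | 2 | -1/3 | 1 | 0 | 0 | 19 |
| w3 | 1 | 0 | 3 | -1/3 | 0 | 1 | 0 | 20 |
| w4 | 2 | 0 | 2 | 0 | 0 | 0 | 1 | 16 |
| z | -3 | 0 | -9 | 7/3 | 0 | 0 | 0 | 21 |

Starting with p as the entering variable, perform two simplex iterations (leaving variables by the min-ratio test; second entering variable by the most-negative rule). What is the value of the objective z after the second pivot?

Ratio test on column p — row 1: entry 0 ≤ 0; row 2: 19/2 = 19/2; row 3: 20/1 = 20; row 4: 16/2 = 8. Minimum is 8 at row 4 (w4 leaves); pivot element 2.
Pivot on row 4; the z-row RHS becomes 21 − (-3)·8 = 45.
Next entering variable (most negative z-row entry -6): r.
Ratio test on column r — row 1: entry 0 ≤ 0; row 2: entry 0 ≤ 0; row 3: 12/2 = 6; row 4: 8/1 = 8. Minimum is 6 at row 3 (w3 leaves); pivot element 2.
After the second pivot the z-row RHS is 45 − (-6)·6 = 81.

81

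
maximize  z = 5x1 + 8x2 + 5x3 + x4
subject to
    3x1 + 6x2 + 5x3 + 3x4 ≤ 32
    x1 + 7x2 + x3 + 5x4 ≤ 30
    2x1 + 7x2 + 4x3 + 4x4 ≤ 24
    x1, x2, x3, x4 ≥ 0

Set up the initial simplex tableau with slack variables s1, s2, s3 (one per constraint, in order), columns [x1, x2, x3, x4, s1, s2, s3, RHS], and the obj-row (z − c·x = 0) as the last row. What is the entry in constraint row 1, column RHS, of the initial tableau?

The RHS of constraint 1 is b_1 = 32.

32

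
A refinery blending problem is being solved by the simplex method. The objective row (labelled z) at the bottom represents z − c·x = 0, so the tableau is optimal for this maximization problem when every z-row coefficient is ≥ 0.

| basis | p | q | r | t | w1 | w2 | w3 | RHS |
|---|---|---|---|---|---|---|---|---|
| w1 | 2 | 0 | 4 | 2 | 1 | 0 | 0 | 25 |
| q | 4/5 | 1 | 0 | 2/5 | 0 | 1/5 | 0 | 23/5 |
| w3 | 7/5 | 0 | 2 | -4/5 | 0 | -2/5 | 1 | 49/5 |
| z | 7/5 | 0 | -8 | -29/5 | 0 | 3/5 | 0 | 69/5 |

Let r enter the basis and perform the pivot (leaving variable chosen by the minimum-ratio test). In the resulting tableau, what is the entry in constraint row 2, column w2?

1/5

Ratio test on column r — row 1: 25/4 = 25/4; row 2: entry 0 ≤ 0; row 3: (49/5)/2 = 49/10. Minimum is 49/10 at row 3 (w3 leaves); pivot element 2.
Divide row 3 by 2; eliminate column r from the other rows.
Row 2 update in column w2: 1/5 − 0·(-1/5) = 1/5.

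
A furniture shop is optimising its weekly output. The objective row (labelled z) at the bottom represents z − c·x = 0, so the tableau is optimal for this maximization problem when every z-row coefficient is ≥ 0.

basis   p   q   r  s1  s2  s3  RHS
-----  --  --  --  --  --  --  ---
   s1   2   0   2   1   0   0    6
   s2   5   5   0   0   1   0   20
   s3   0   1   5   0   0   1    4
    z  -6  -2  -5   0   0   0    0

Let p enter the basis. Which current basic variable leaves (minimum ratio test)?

s1

Column p entries and ratios — s1: 6/2 = 3; s2: 20/5 = 4; s3: 0 ≤ 0, skip.
Smallest ratio is 3 in the row of s1, so s1 leaves.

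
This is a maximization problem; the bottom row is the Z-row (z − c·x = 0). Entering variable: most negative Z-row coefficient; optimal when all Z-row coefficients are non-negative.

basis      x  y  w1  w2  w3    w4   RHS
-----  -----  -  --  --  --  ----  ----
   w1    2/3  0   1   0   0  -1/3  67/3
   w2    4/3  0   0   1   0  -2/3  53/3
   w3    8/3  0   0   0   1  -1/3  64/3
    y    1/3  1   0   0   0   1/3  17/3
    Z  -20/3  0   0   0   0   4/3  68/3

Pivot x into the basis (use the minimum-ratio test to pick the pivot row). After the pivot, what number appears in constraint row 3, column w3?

Ratio test on column x — row 1: (67/3)/(2/3) = 67/2; row 2: (53/3)/(4/3) = 53/4; row 3: (64/3)/(8/3) = 8; row 4: (17/3)/(1/3) = 17. Minimum is 8 at row 3 (w3 leaves); pivot element 8/3.
Divide row 3 by 8/3; eliminate column x from the other rows.
In the new row 3, the w3 entry is the old entry divided by the pivot: 1/(8/3) = 3/8.

3/8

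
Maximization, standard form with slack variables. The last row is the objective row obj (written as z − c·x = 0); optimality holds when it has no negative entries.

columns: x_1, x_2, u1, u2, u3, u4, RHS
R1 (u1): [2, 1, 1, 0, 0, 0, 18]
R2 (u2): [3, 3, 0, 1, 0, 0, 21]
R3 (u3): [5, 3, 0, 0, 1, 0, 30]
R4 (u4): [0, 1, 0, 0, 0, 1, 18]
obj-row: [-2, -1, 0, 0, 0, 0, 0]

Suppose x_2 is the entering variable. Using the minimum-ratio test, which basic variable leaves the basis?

Column x_2 entries and ratios — u1: 18/1 = 18; u2: 21/3 = 7; u3: 30/3 = 10; u4: 18/1 = 18.
Smallest ratio is 7 in the row of u2, so u2 leaves.

u2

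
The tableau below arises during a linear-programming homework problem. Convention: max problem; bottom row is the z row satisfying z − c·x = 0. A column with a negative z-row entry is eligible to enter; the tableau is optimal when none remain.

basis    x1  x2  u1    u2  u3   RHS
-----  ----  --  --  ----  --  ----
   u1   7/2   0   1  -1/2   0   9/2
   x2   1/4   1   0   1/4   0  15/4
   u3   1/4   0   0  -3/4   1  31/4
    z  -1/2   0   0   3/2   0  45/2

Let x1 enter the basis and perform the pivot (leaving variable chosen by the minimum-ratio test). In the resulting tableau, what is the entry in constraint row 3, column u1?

-1/14

Ratio test on column x1 — row 1: (9/2)/(7/2) = 9/7; row 2: (15/4)/(1/4) = 15; row 3: (31/4)/(1/4) = 31. Minimum is 9/7 at row 1 (u1 leaves); pivot element 7/2.
Divide row 1 by 7/2; eliminate column x1 from the other rows.
Row 3 update in column u1: 0 − (1/4)·(2/7) = -1/14.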